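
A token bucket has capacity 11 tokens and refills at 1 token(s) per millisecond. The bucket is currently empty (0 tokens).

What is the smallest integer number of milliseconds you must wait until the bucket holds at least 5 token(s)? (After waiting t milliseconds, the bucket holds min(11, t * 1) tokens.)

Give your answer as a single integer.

Need t * 1 >= 5, so t >= 5/1.
Smallest integer t = ceil(5/1) = 5.

Answer: 5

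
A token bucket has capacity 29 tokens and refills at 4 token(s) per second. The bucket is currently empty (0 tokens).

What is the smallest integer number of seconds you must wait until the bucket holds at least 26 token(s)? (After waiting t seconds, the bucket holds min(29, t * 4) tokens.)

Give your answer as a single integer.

Need t * 4 >= 26, so t >= 26/4.
Smallest integer t = ceil(26/4) = 7.

Answer: 7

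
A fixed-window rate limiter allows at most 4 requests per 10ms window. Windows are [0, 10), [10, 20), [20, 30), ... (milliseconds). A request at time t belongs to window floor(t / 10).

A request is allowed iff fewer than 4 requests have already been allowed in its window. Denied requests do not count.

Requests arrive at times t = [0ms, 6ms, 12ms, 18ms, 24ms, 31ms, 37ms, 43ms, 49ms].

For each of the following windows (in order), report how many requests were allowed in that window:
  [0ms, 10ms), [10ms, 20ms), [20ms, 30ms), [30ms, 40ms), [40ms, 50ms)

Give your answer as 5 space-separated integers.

Answer: 2 2 1 2 2

Derivation:
Processing requests:
  req#1 t=0ms (window 0): ALLOW
  req#2 t=6ms (window 0): ALLOW
  req#3 t=12ms (window 1): ALLOW
  req#4 t=18ms (window 1): ALLOW
  req#5 t=24ms (window 2): ALLOW
  req#6 t=31ms (window 3): ALLOW
  req#7 t=37ms (window 3): ALLOW
  req#8 t=43ms (window 4): ALLOW
  req#9 t=49ms (window 4): ALLOW

Allowed counts by window: 2 2 1 2 2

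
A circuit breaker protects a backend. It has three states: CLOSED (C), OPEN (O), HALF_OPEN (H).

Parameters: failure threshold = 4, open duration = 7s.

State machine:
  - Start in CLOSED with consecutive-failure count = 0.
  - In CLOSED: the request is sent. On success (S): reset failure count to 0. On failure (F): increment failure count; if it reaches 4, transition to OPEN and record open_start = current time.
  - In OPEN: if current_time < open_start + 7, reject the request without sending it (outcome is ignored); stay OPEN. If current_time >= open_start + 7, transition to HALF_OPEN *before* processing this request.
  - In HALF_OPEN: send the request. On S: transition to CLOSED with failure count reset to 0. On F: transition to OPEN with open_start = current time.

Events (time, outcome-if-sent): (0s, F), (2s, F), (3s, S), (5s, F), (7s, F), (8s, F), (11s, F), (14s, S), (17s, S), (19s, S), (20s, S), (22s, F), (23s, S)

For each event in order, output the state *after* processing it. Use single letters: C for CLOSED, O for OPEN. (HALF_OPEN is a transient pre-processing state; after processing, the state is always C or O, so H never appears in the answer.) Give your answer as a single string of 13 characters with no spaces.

State after each event:
  event#1 t=0s outcome=F: state=CLOSED
  event#2 t=2s outcome=F: state=CLOSED
  event#3 t=3s outcome=S: state=CLOSED
  event#4 t=5s outcome=F: state=CLOSED
  event#5 t=7s outcome=F: state=CLOSED
  event#6 t=8s outcome=F: state=CLOSED
  event#7 t=11s outcome=F: state=OPEN
  event#8 t=14s outcome=S: state=OPEN
  event#9 t=17s outcome=S: state=OPEN
  event#10 t=19s outcome=S: state=CLOSED
  event#11 t=20s outcome=S: state=CLOSED
  event#12 t=22s outcome=F: state=CLOSED
  event#13 t=23s outcome=S: state=CLOSED

Answer: CCCCCCOOOCCCC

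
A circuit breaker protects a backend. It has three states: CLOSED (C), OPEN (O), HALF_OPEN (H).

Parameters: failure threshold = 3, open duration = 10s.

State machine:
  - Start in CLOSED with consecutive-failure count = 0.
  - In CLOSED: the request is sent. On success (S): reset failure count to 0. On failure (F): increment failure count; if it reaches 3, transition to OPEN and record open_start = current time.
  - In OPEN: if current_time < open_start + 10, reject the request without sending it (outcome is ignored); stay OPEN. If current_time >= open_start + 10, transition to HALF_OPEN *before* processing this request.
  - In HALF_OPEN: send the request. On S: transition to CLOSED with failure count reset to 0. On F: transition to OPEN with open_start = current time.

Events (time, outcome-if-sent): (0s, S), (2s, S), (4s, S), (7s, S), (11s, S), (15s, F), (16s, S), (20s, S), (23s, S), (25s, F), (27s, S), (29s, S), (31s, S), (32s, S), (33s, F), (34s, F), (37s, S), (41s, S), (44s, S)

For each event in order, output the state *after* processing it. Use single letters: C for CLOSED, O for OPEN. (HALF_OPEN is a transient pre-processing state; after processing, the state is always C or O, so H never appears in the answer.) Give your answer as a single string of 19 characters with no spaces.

Answer: CCCCCCCCCCCCCCCCCCC

Derivation:
State after each event:
  event#1 t=0s outcome=S: state=CLOSED
  event#2 t=2s outcome=S: state=CLOSED
  event#3 t=4s outcome=S: state=CLOSED
  event#4 t=7s outcome=S: state=CLOSED
  event#5 t=11s outcome=S: state=CLOSED
  event#6 t=15s outcome=F: state=CLOSED
  event#7 t=16s outcome=S: state=CLOSED
  event#8 t=20s outcome=S: state=CLOSED
  event#9 t=23s outcome=S: state=CLOSED
  event#10 t=25s outcome=F: state=CLOSED
  event#11 t=27s outcome=S: state=CLOSED
  event#12 t=29s outcome=S: state=CLOSED
  event#13 t=31s outcome=S: state=CLOSED
  event#14 t=32s outcome=S: state=CLOSED
  event#15 t=33s outcome=F: state=CLOSED
  event#16 t=34s outcome=F: state=CLOSED
  event#17 t=37s outcome=S: state=CLOSED
  event#18 t=41s outcome=S: state=CLOSED
  event#19 t=44s outcome=S: state=CLOSED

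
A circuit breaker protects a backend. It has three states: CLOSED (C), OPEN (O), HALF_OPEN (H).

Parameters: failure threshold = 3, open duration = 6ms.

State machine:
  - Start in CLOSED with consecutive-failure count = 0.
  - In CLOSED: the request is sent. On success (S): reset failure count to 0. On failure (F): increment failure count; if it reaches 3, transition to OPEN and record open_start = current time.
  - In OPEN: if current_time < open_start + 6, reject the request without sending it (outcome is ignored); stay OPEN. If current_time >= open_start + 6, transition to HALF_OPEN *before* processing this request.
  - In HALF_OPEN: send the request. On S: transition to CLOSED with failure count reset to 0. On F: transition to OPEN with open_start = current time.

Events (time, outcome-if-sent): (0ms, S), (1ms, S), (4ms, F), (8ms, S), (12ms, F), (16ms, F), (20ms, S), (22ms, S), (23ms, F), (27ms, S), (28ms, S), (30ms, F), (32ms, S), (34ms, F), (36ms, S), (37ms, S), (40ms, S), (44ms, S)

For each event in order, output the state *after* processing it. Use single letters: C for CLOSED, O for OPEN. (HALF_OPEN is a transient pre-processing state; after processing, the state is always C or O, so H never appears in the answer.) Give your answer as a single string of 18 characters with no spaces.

State after each event:
  event#1 t=0ms outcome=S: state=CLOSED
  event#2 t=1ms outcome=S: state=CLOSED
  event#3 t=4ms outcome=F: state=CLOSED
  event#4 t=8ms outcome=S: state=CLOSED
  event#5 t=12ms outcome=F: state=CLOSED
  event#6 t=16ms outcome=F: state=CLOSED
  event#7 t=20ms outcome=S: state=CLOSED
  event#8 t=22ms outcome=S: state=CLOSED
  event#9 t=23ms outcome=F: state=CLOSED
  event#10 t=27ms outcome=S: state=CLOSED
  event#11 t=28ms outcome=S: state=CLOSED
  event#12 t=30ms outcome=F: state=CLOSED
  event#13 t=32ms outcome=S: state=CLOSED
  event#14 t=34ms outcome=F: state=CLOSED
  event#15 t=36ms outcome=S: state=CLOSED
  event#16 t=37ms outcome=S: state=CLOSED
  event#17 t=40ms outcome=S: state=CLOSED
  event#18 t=44ms outcome=S: state=CLOSED

Answer: CCCCCCCCCCCCCCCCCC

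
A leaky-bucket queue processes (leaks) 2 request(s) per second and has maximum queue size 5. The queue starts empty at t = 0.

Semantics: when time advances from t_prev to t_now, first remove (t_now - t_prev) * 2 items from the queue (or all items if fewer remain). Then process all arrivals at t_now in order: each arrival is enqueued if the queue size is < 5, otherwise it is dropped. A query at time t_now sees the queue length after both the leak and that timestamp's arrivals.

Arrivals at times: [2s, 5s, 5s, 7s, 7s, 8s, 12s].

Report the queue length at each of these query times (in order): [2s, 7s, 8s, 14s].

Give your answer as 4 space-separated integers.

Answer: 1 2 1 0

Derivation:
Queue lengths at query times:
  query t=2s: backlog = 1
  query t=7s: backlog = 2
  query t=8s: backlog = 1
  query t=14s: backlog = 0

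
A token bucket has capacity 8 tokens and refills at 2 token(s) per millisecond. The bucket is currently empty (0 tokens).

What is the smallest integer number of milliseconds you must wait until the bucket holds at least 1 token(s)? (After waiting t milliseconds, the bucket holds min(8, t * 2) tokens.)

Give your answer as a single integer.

Need t * 2 >= 1, so t >= 1/2.
Smallest integer t = ceil(1/2) = 1.

Answer: 1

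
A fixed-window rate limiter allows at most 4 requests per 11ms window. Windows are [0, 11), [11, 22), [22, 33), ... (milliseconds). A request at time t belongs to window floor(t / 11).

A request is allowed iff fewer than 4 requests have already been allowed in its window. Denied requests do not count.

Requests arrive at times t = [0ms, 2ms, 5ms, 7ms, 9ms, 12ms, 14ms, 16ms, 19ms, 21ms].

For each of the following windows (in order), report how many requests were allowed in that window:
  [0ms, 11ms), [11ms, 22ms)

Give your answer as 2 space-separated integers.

Processing requests:
  req#1 t=0ms (window 0): ALLOW
  req#2 t=2ms (window 0): ALLOW
  req#3 t=5ms (window 0): ALLOW
  req#4 t=7ms (window 0): ALLOW
  req#5 t=9ms (window 0): DENY
  req#6 t=12ms (window 1): ALLOW
  req#7 t=14ms (window 1): ALLOW
  req#8 t=16ms (window 1): ALLOW
  req#9 t=19ms (window 1): ALLOW
  req#10 t=21ms (window 1): DENY

Allowed counts by window: 4 4

Answer: 4 4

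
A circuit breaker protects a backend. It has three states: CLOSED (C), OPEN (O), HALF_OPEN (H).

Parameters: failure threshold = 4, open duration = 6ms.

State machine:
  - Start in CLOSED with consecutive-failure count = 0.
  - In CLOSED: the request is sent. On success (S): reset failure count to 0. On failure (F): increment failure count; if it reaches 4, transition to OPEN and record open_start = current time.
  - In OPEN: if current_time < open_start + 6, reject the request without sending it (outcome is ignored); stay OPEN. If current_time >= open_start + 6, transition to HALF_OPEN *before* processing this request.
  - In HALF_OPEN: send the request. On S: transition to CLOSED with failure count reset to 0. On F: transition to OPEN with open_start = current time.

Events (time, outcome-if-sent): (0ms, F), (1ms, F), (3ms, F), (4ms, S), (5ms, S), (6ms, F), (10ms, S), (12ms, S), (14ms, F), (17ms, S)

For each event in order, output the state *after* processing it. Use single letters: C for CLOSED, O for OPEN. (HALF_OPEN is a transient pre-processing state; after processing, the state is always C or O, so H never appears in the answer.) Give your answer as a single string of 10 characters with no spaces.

State after each event:
  event#1 t=0ms outcome=F: state=CLOSED
  event#2 t=1ms outcome=F: state=CLOSED
  event#3 t=3ms outcome=F: state=CLOSED
  event#4 t=4ms outcome=S: state=CLOSED
  event#5 t=5ms outcome=S: state=CLOSED
  event#6 t=6ms outcome=F: state=CLOSED
  event#7 t=10ms outcome=S: state=CLOSED
  event#8 t=12ms outcome=S: state=CLOSED
  event#9 t=14ms outcome=F: state=CLOSED
  event#10 t=17ms outcome=S: state=CLOSED

Answer: CCCCCCCCCC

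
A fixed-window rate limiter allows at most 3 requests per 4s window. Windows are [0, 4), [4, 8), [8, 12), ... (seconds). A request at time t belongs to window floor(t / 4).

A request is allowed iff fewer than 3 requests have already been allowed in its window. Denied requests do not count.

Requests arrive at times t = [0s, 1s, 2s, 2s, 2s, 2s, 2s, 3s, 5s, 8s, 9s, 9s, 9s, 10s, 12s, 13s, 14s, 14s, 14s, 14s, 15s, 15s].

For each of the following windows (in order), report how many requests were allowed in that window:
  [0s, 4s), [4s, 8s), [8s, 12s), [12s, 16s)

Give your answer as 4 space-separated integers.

Answer: 3 1 3 3

Derivation:
Processing requests:
  req#1 t=0s (window 0): ALLOW
  req#2 t=1s (window 0): ALLOW
  req#3 t=2s (window 0): ALLOW
  req#4 t=2s (window 0): DENY
  req#5 t=2s (window 0): DENY
  req#6 t=2s (window 0): DENY
  req#7 t=2s (window 0): DENY
  req#8 t=3s (window 0): DENY
  req#9 t=5s (window 1): ALLOW
  req#10 t=8s (window 2): ALLOW
  req#11 t=9s (window 2): ALLOW
  req#12 t=9s (window 2): ALLOW
  req#13 t=9s (window 2): DENY
  req#14 t=10s (window 2): DENY
  req#15 t=12s (window 3): ALLOW
  req#16 t=13s (window 3): ALLOW
  req#17 t=14s (window 3): ALLOW
  req#18 t=14s (window 3): DENY
  req#19 t=14s (window 3): DENY
  req#20 t=14s (window 3): DENY
  req#21 t=15s (window 3): DENY
  req#22 t=15s (window 3): DENY

Allowed counts by window: 3 1 3 3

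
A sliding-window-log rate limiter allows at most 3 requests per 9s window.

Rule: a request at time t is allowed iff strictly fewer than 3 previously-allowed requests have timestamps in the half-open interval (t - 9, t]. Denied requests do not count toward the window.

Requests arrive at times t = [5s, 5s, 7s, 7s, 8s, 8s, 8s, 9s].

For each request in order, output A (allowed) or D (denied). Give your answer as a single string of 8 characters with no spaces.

Tracking allowed requests in the window:
  req#1 t=5s: ALLOW
  req#2 t=5s: ALLOW
  req#3 t=7s: ALLOW
  req#4 t=7s: DENY
  req#5 t=8s: DENY
  req#6 t=8s: DENY
  req#7 t=8s: DENY
  req#8 t=9s: DENY

Answer: AAADDDDD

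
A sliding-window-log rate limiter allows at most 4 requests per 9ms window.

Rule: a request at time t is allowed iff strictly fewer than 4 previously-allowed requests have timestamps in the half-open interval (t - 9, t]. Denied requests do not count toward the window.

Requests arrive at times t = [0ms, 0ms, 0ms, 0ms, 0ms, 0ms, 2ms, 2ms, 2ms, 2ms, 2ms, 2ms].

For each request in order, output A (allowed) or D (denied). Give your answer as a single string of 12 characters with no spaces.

Tracking allowed requests in the window:
  req#1 t=0ms: ALLOW
  req#2 t=0ms: ALLOW
  req#3 t=0ms: ALLOW
  req#4 t=0ms: ALLOW
  req#5 t=0ms: DENY
  req#6 t=0ms: DENY
  req#7 t=2ms: DENY
  req#8 t=2ms: DENY
  req#9 t=2ms: DENY
  req#10 t=2ms: DENY
  req#11 t=2ms: DENY
  req#12 t=2ms: DENY

Answer: AAAADDDDDDDD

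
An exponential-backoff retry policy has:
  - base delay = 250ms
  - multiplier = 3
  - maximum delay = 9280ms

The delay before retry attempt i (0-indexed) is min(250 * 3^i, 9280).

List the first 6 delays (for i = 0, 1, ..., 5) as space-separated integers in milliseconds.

Computing each delay:
  i=0: min(250*3^0, 9280) = 250
  i=1: min(250*3^1, 9280) = 750
  i=2: min(250*3^2, 9280) = 2250
  i=3: min(250*3^3, 9280) = 6750
  i=4: min(250*3^4, 9280) = 9280
  i=5: min(250*3^5, 9280) = 9280

Answer: 250 750 2250 6750 9280 9280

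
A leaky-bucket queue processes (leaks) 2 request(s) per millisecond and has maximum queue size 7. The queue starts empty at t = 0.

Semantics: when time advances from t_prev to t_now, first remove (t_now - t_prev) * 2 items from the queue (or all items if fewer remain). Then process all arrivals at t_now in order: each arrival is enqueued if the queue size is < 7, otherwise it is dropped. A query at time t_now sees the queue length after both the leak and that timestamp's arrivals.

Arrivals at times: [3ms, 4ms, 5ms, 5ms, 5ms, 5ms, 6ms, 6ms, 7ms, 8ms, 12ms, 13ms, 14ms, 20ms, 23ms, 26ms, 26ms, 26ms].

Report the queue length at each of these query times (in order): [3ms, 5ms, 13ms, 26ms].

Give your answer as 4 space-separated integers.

Queue lengths at query times:
  query t=3ms: backlog = 1
  query t=5ms: backlog = 4
  query t=13ms: backlog = 1
  query t=26ms: backlog = 3

Answer: 1 4 1 3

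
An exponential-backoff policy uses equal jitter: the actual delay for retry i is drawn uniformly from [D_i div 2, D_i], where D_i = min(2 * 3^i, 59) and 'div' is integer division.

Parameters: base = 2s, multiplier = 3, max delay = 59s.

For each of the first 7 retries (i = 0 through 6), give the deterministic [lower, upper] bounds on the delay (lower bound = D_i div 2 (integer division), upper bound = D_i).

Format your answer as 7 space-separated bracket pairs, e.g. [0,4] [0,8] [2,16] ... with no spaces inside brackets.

Answer: [1,2] [3,6] [9,18] [27,54] [29,59] [29,59] [29,59]

Derivation:
Computing bounds per retry:
  i=0: D_i=min(2*3^0,59)=2, bounds=[1,2]
  i=1: D_i=min(2*3^1,59)=6, bounds=[3,6]
  i=2: D_i=min(2*3^2,59)=18, bounds=[9,18]
  i=3: D_i=min(2*3^3,59)=54, bounds=[27,54]
  i=4: D_i=min(2*3^4,59)=59, bounds=[29,59]
  i=5: D_i=min(2*3^5,59)=59, bounds=[29,59]
  i=6: D_i=min(2*3^6,59)=59, bounds=[29,59]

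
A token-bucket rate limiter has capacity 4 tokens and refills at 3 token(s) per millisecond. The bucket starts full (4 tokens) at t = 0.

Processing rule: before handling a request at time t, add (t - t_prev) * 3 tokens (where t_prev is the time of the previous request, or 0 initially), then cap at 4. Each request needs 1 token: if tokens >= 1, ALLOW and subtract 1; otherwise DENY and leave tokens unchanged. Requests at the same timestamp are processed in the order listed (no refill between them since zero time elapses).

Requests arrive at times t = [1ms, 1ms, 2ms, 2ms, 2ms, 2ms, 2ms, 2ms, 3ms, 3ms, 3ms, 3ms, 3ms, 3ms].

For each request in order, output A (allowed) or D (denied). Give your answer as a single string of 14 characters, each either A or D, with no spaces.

Answer: AAAAAADDAAADDD

Derivation:
Simulating step by step:
  req#1 t=1ms: ALLOW
  req#2 t=1ms: ALLOW
  req#3 t=2ms: ALLOW
  req#4 t=2ms: ALLOW
  req#5 t=2ms: ALLOW
  req#6 t=2ms: ALLOW
  req#7 t=2ms: DENY
  req#8 t=2ms: DENY
  req#9 t=3ms: ALLOW
  req#10 t=3ms: ALLOW
  req#11 t=3ms: ALLOW
  req#12 t=3ms: DENY
  req#13 t=3ms: DENY
  req#14 t=3ms: DENY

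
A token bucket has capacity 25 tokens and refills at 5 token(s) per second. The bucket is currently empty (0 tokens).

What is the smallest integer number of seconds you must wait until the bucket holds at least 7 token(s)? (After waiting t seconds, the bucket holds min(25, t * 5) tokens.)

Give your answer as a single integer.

Answer: 2

Derivation:
Need t * 5 >= 7, so t >= 7/5.
Smallest integer t = ceil(7/5) = 2.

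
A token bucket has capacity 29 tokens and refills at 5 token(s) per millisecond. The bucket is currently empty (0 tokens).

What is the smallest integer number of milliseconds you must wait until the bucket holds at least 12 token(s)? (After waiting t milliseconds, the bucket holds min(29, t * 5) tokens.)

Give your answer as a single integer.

Answer: 3

Derivation:
Need t * 5 >= 12, so t >= 12/5.
Smallest integer t = ceil(12/5) = 3.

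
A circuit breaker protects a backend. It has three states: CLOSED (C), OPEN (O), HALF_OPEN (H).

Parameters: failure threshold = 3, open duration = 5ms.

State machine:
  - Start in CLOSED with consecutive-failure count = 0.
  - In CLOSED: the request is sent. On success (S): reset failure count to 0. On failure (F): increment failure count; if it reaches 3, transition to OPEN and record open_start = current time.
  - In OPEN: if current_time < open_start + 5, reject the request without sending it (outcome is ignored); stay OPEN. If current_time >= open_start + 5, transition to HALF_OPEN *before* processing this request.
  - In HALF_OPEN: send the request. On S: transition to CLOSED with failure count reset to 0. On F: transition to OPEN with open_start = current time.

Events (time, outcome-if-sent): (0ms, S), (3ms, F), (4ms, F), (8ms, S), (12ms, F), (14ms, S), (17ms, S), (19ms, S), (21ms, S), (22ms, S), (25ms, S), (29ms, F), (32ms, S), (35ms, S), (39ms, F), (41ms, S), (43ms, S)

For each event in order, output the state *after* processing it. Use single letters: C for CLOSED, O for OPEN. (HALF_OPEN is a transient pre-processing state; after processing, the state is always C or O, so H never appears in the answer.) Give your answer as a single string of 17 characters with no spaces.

State after each event:
  event#1 t=0ms outcome=S: state=CLOSED
  event#2 t=3ms outcome=F: state=CLOSED
  event#3 t=4ms outcome=F: state=CLOSED
  event#4 t=8ms outcome=S: state=CLOSED
  event#5 t=12ms outcome=F: state=CLOSED
  event#6 t=14ms outcome=S: state=CLOSED
  event#7 t=17ms outcome=S: state=CLOSED
  event#8 t=19ms outcome=S: state=CLOSED
  event#9 t=21ms outcome=S: state=CLOSED
  event#10 t=22ms outcome=S: state=CLOSED
  event#11 t=25ms outcome=S: state=CLOSED
  event#12 t=29ms outcome=F: state=CLOSED
  event#13 t=32ms outcome=S: state=CLOSED
  event#14 t=35ms outcome=S: state=CLOSED
  event#15 t=39ms outcome=F: state=CLOSED
  event#16 t=41ms outcome=S: state=CLOSED
  event#17 t=43ms outcome=S: state=CLOSED

Answer: CCCCCCCCCCCCCCCCC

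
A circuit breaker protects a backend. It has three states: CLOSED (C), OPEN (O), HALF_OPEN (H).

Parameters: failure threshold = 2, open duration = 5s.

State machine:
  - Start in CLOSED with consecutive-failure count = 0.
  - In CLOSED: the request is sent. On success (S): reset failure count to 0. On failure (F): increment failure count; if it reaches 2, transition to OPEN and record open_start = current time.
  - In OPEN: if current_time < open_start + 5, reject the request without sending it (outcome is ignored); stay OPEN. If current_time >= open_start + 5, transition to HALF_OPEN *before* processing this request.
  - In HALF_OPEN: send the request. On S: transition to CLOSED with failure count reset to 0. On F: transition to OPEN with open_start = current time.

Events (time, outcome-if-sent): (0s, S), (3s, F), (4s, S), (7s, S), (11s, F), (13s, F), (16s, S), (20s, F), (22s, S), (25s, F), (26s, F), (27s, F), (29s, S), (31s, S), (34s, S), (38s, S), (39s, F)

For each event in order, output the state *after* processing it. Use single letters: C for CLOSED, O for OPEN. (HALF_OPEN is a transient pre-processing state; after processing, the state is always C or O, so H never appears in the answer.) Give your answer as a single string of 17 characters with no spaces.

Answer: CCCCCOOOOOOOOCCCC

Derivation:
State after each event:
  event#1 t=0s outcome=S: state=CLOSED
  event#2 t=3s outcome=F: state=CLOSED
  event#3 t=4s outcome=S: state=CLOSED
  event#4 t=7s outcome=S: state=CLOSED
  event#5 t=11s outcome=F: state=CLOSED
  event#6 t=13s outcome=F: state=OPEN
  event#7 t=16s outcome=S: state=OPEN
  event#8 t=20s outcome=F: state=OPEN
  event#9 t=22s outcome=S: state=OPEN
  event#10 t=25s outcome=F: state=OPEN
  event#11 t=26s outcome=F: state=OPEN
  event#12 t=27s outcome=F: state=OPEN
  event#13 t=29s outcome=S: state=OPEN
  event#14 t=31s outcome=S: state=CLOSED
  event#15 t=34s outcome=S: state=CLOSED
  event#16 t=38s outcome=S: state=CLOSED
  event#17 t=39s outcome=F: state=CLOSED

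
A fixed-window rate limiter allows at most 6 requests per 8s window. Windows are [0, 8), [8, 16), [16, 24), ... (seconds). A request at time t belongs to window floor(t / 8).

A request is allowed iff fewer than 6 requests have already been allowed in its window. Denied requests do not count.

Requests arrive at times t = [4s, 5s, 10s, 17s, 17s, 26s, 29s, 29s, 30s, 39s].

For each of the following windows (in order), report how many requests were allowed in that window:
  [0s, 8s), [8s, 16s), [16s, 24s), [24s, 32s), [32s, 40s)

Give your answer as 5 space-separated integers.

Processing requests:
  req#1 t=4s (window 0): ALLOW
  req#2 t=5s (window 0): ALLOW
  req#3 t=10s (window 1): ALLOW
  req#4 t=17s (window 2): ALLOW
  req#5 t=17s (window 2): ALLOW
  req#6 t=26s (window 3): ALLOW
  req#7 t=29s (window 3): ALLOW
  req#8 t=29s (window 3): ALLOW
  req#9 t=30s (window 3): ALLOW
  req#10 t=39s (window 4): ALLOW

Allowed counts by window: 2 1 2 4 1

Answer: 2 1 2 4 1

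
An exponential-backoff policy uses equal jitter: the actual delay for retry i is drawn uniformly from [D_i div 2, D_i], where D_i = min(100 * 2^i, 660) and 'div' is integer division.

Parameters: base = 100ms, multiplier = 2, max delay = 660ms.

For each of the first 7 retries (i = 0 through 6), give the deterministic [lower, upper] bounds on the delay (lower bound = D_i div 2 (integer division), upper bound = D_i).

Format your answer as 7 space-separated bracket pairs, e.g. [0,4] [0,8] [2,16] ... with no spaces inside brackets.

Computing bounds per retry:
  i=0: D_i=min(100*2^0,660)=100, bounds=[50,100]
  i=1: D_i=min(100*2^1,660)=200, bounds=[100,200]
  i=2: D_i=min(100*2^2,660)=400, bounds=[200,400]
  i=3: D_i=min(100*2^3,660)=660, bounds=[330,660]
  i=4: D_i=min(100*2^4,660)=660, bounds=[330,660]
  i=5: D_i=min(100*2^5,660)=660, bounds=[330,660]
  i=6: D_i=min(100*2^6,660)=660, bounds=[330,660]

Answer: [50,100] [100,200] [200,400] [330,660] [330,660] [330,660] [330,660]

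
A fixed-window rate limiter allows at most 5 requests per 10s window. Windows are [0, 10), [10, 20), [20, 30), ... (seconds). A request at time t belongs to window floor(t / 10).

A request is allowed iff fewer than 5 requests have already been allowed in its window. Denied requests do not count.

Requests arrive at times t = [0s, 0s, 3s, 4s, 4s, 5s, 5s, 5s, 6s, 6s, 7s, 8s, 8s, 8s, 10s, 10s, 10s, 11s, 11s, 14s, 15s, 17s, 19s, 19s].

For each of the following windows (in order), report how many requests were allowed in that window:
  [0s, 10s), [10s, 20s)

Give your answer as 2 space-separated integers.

Processing requests:
  req#1 t=0s (window 0): ALLOW
  req#2 t=0s (window 0): ALLOW
  req#3 t=3s (window 0): ALLOW
  req#4 t=4s (window 0): ALLOW
  req#5 t=4s (window 0): ALLOW
  req#6 t=5s (window 0): DENY
  req#7 t=5s (window 0): DENY
  req#8 t=5s (window 0): DENY
  req#9 t=6s (window 0): DENY
  req#10 t=6s (window 0): DENY
  req#11 t=7s (window 0): DENY
  req#12 t=8s (window 0): DENY
  req#13 t=8s (window 0): DENY
  req#14 t=8s (window 0): DENY
  req#15 t=10s (window 1): ALLOW
  req#16 t=10s (window 1): ALLOW
  req#17 t=10s (window 1): ALLOW
  req#18 t=11s (window 1): ALLOW
  req#19 t=11s (window 1): ALLOW
  req#20 t=14s (window 1): DENY
  req#21 t=15s (window 1): DENY
  req#22 t=17s (window 1): DENY
  req#23 t=19s (window 1): DENY
  req#24 t=19s (window 1): DENY

Allowed counts by window: 5 5

Answer: 5 5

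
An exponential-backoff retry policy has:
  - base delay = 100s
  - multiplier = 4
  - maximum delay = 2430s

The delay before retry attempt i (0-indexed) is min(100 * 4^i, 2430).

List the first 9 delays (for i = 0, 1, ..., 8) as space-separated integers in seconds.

Answer: 100 400 1600 2430 2430 2430 2430 2430 2430

Derivation:
Computing each delay:
  i=0: min(100*4^0, 2430) = 100
  i=1: min(100*4^1, 2430) = 400
  i=2: min(100*4^2, 2430) = 1600
  i=3: min(100*4^3, 2430) = 2430
  i=4: min(100*4^4, 2430) = 2430
  i=5: min(100*4^5, 2430) = 2430
  i=6: min(100*4^6, 2430) = 2430
  i=7: min(100*4^7, 2430) = 2430
  i=8: min(100*4^8, 2430) = 2430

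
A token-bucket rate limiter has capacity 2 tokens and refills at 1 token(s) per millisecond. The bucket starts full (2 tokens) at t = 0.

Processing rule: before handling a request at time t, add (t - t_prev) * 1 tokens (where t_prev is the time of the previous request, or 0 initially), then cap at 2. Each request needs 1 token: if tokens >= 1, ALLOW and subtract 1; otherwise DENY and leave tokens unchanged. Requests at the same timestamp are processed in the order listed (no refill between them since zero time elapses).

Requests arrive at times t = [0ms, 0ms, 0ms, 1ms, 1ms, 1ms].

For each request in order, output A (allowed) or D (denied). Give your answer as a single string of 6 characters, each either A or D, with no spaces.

Answer: AADADD

Derivation:
Simulating step by step:
  req#1 t=0ms: ALLOW
  req#2 t=0ms: ALLOW
  req#3 t=0ms: DENY
  req#4 t=1ms: ALLOW
  req#5 t=1ms: DENY
  req#6 t=1ms: DENY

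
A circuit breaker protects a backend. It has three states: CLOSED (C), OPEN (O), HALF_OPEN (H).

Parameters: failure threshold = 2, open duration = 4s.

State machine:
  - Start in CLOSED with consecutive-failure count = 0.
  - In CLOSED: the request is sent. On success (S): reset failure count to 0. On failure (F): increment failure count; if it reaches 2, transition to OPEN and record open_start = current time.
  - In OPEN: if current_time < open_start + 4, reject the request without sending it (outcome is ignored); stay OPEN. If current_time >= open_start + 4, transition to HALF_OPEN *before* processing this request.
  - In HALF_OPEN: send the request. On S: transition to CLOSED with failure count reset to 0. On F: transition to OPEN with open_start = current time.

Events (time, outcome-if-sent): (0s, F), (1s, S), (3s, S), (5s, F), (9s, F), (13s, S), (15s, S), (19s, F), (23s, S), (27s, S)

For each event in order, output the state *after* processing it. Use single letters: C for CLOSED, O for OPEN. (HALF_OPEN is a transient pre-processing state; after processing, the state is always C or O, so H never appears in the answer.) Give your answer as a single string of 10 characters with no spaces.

State after each event:
  event#1 t=0s outcome=F: state=CLOSED
  event#2 t=1s outcome=S: state=CLOSED
  event#3 t=3s outcome=S: state=CLOSED
  event#4 t=5s outcome=F: state=CLOSED
  event#5 t=9s outcome=F: state=OPEN
  event#6 t=13s outcome=S: state=CLOSED
  event#7 t=15s outcome=S: state=CLOSED
  event#8 t=19s outcome=F: state=CLOSED
  event#9 t=23s outcome=S: state=CLOSED
  event#10 t=27s outcome=S: state=CLOSED

Answer: CCCCOCCCCC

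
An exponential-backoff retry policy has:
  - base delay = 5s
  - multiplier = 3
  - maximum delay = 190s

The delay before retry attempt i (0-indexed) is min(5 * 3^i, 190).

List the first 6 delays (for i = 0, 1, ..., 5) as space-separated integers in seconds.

Computing each delay:
  i=0: min(5*3^0, 190) = 5
  i=1: min(5*3^1, 190) = 15
  i=2: min(5*3^2, 190) = 45
  i=3: min(5*3^3, 190) = 135
  i=4: min(5*3^4, 190) = 190
  i=5: min(5*3^5, 190) = 190

Answer: 5 15 45 135 190 190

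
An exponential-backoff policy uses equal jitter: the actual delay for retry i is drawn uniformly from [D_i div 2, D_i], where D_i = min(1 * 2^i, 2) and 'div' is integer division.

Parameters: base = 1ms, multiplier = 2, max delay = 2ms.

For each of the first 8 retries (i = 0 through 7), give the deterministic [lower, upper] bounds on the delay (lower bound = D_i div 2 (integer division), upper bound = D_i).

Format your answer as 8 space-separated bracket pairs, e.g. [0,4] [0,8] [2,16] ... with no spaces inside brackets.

Computing bounds per retry:
  i=0: D_i=min(1*2^0,2)=1, bounds=[0,1]
  i=1: D_i=min(1*2^1,2)=2, bounds=[1,2]
  i=2: D_i=min(1*2^2,2)=2, bounds=[1,2]
  i=3: D_i=min(1*2^3,2)=2, bounds=[1,2]
  i=4: D_i=min(1*2^4,2)=2, bounds=[1,2]
  i=5: D_i=min(1*2^5,2)=2, bounds=[1,2]
  i=6: D_i=min(1*2^6,2)=2, bounds=[1,2]
  i=7: D_i=min(1*2^7,2)=2, bounds=[1,2]

Answer: [0,1] [1,2] [1,2] [1,2] [1,2] [1,2] [1,2] [1,2]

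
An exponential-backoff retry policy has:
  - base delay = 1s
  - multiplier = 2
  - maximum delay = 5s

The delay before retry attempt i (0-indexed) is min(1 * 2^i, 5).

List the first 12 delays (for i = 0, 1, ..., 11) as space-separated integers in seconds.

Computing each delay:
  i=0: min(1*2^0, 5) = 1
  i=1: min(1*2^1, 5) = 2
  i=2: min(1*2^2, 5) = 4
  i=3: min(1*2^3, 5) = 5
  i=4: min(1*2^4, 5) = 5
  i=5: min(1*2^5, 5) = 5
  i=6: min(1*2^6, 5) = 5
  i=7: min(1*2^7, 5) = 5
  i=8: min(1*2^8, 5) = 5
  i=9: min(1*2^9, 5) = 5
  i=10: min(1*2^10, 5) = 5
  i=11: min(1*2^11, 5) = 5

Answer: 1 2 4 5 5 5 5 5 5 5 5 5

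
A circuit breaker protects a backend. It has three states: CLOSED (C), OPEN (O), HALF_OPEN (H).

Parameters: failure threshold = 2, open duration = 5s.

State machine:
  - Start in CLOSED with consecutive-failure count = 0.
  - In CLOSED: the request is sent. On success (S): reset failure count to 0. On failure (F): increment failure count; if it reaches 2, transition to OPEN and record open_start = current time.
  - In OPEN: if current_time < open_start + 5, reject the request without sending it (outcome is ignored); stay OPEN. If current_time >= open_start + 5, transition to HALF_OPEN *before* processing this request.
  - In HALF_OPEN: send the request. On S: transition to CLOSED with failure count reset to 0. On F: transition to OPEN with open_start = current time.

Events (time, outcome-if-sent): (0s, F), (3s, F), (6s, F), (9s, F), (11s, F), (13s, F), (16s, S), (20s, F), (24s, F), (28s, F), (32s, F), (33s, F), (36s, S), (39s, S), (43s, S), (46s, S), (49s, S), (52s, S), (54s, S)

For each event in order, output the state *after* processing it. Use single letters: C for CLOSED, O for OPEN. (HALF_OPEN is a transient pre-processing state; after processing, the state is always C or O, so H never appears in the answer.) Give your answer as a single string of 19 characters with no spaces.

Answer: COOOOOCCOOOOOCCCCCC

Derivation:
State after each event:
  event#1 t=0s outcome=F: state=CLOSED
  event#2 t=3s outcome=F: state=OPEN
  event#3 t=6s outcome=F: state=OPEN
  event#4 t=9s outcome=F: state=OPEN
  event#5 t=11s outcome=F: state=OPEN
  event#6 t=13s outcome=F: state=OPEN
  event#7 t=16s outcome=S: state=CLOSED
  event#8 t=20s outcome=F: state=CLOSED
  event#9 t=24s outcome=F: state=OPEN
  event#10 t=28s outcome=F: state=OPEN
  event#11 t=32s outcome=F: state=OPEN
  event#12 t=33s outcome=F: state=OPEN
  event#13 t=36s outcome=S: state=OPEN
  event#14 t=39s outcome=S: state=CLOSED
  event#15 t=43s outcome=S: state=CLOSED
  event#16 t=46s outcome=S: state=CLOSED
  event#17 t=49s outcome=S: state=CLOSED
  event#18 t=52s outcome=S: state=CLOSED
  event#19 t=54s outcome=S: state=CLOSED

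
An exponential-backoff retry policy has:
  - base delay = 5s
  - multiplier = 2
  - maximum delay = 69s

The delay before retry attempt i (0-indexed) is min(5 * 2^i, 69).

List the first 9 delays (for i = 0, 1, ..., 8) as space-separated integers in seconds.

Computing each delay:
  i=0: min(5*2^0, 69) = 5
  i=1: min(5*2^1, 69) = 10
  i=2: min(5*2^2, 69) = 20
  i=3: min(5*2^3, 69) = 40
  i=4: min(5*2^4, 69) = 69
  i=5: min(5*2^5, 69) = 69
  i=6: min(5*2^6, 69) = 69
  i=7: min(5*2^7, 69) = 69
  i=8: min(5*2^8, 69) = 69

Answer: 5 10 20 40 69 69 69 69 69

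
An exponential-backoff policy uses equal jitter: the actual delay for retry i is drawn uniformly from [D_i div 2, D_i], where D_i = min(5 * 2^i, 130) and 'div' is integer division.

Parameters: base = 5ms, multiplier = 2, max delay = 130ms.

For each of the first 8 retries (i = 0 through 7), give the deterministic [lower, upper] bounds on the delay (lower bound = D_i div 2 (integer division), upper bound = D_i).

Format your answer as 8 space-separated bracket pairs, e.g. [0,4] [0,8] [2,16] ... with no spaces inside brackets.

Computing bounds per retry:
  i=0: D_i=min(5*2^0,130)=5, bounds=[2,5]
  i=1: D_i=min(5*2^1,130)=10, bounds=[5,10]
  i=2: D_i=min(5*2^2,130)=20, bounds=[10,20]
  i=3: D_i=min(5*2^3,130)=40, bounds=[20,40]
  i=4: D_i=min(5*2^4,130)=80, bounds=[40,80]
  i=5: D_i=min(5*2^5,130)=130, bounds=[65,130]
  i=6: D_i=min(5*2^6,130)=130, bounds=[65,130]
  i=7: D_i=min(5*2^7,130)=130, bounds=[65,130]

Answer: [2,5] [5,10] [10,20] [20,40] [40,80] [65,130] [65,130] [65,130]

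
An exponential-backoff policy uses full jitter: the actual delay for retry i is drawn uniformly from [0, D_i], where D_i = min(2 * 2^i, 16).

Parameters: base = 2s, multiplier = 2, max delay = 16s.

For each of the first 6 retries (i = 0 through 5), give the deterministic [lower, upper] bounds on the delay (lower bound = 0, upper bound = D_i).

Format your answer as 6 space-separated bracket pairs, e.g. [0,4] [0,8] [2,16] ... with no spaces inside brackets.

Computing bounds per retry:
  i=0: D_i=min(2*2^0,16)=2, bounds=[0,2]
  i=1: D_i=min(2*2^1,16)=4, bounds=[0,4]
  i=2: D_i=min(2*2^2,16)=8, bounds=[0,8]
  i=3: D_i=min(2*2^3,16)=16, bounds=[0,16]
  i=4: D_i=min(2*2^4,16)=16, bounds=[0,16]
  i=5: D_i=min(2*2^5,16)=16, bounds=[0,16]

Answer: [0,2] [0,4] [0,8] [0,16] [0,16] [0,16]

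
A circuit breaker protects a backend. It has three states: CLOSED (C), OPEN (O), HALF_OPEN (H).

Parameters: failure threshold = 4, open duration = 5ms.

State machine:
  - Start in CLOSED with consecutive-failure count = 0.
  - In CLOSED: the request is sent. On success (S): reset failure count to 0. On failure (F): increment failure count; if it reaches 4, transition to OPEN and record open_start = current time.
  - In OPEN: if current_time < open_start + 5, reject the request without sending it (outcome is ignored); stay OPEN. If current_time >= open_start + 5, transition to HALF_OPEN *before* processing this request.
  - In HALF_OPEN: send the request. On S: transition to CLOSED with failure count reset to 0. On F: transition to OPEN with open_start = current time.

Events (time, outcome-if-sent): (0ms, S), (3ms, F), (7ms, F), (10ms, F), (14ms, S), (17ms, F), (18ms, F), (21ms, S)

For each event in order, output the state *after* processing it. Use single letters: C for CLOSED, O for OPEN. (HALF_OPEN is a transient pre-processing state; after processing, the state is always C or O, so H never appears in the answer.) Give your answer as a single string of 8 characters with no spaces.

State after each event:
  event#1 t=0ms outcome=S: state=CLOSED
  event#2 t=3ms outcome=F: state=CLOSED
  event#3 t=7ms outcome=F: state=CLOSED
  event#4 t=10ms outcome=F: state=CLOSED
  event#5 t=14ms outcome=S: state=CLOSED
  event#6 t=17ms outcome=F: state=CLOSED
  event#7 t=18ms outcome=F: state=CLOSED
  event#8 t=21ms outcome=S: state=CLOSED

Answer: CCCCCCCC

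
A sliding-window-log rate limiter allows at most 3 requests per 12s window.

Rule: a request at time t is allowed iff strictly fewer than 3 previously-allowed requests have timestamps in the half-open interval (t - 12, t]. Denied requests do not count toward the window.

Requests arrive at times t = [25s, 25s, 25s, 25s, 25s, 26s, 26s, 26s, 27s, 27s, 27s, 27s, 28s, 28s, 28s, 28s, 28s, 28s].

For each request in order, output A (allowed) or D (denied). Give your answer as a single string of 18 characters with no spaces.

Answer: AAADDDDDDDDDDDDDDD

Derivation:
Tracking allowed requests in the window:
  req#1 t=25s: ALLOW
  req#2 t=25s: ALLOW
  req#3 t=25s: ALLOW
  req#4 t=25s: DENY
  req#5 t=25s: DENY
  req#6 t=26s: DENY
  req#7 t=26s: DENY
  req#8 t=26s: DENY
  req#9 t=27s: DENY
  req#10 t=27s: DENY
  req#11 t=27s: DENY
  req#12 t=27s: DENY
  req#13 t=28s: DENY
  req#14 t=28s: DENY
  req#15 t=28s: DENY
  req#16 t=28s: DENY
  req#17 t=28s: DENY
  req#18 t=28s: DENY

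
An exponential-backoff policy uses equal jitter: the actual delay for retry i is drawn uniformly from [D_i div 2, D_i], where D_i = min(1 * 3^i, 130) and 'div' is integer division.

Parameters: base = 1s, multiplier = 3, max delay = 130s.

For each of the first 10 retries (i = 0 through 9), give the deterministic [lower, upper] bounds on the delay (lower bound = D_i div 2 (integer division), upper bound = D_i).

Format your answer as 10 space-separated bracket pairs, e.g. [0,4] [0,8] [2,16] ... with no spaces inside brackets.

Answer: [0,1] [1,3] [4,9] [13,27] [40,81] [65,130] [65,130] [65,130] [65,130] [65,130]

Derivation:
Computing bounds per retry:
  i=0: D_i=min(1*3^0,130)=1, bounds=[0,1]
  i=1: D_i=min(1*3^1,130)=3, bounds=[1,3]
  i=2: D_i=min(1*3^2,130)=9, bounds=[4,9]
  i=3: D_i=min(1*3^3,130)=27, bounds=[13,27]
  i=4: D_i=min(1*3^4,130)=81, bounds=[40,81]
  i=5: D_i=min(1*3^5,130)=130, bounds=[65,130]
  i=6: D_i=min(1*3^6,130)=130, bounds=[65,130]
  i=7: D_i=min(1*3^7,130)=130, bounds=[65,130]
  i=8: D_i=min(1*3^8,130)=130, bounds=[65,130]
  i=9: D_i=min(1*3^9,130)=130, bounds=[65,130]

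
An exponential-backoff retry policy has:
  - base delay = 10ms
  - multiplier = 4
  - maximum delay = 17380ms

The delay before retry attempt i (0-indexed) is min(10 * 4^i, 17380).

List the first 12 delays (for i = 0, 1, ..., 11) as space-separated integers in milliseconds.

Answer: 10 40 160 640 2560 10240 17380 17380 17380 17380 17380 17380

Derivation:
Computing each delay:
  i=0: min(10*4^0, 17380) = 10
  i=1: min(10*4^1, 17380) = 40
  i=2: min(10*4^2, 17380) = 160
  i=3: min(10*4^3, 17380) = 640
  i=4: min(10*4^4, 17380) = 2560
  i=5: min(10*4^5, 17380) = 10240
  i=6: min(10*4^6, 17380) = 17380
  i=7: min(10*4^7, 17380) = 17380
  i=8: min(10*4^8, 17380) = 17380
  i=9: min(10*4^9, 17380) = 17380
  i=10: min(10*4^10, 17380) = 17380
  i=11: min(10*4^11, 17380) = 17380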